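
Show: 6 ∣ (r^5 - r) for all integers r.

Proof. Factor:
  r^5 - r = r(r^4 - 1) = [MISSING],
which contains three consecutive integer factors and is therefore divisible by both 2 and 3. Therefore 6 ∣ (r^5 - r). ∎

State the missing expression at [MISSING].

r^4 - 1 = (r^2 - 1)(r^2 + 1), and r^2 - 1 = (r-1)(r+1).
So r(r^4 - 1) = (r - 1)r(r + 1)(r^2 + 1).

(r - 1)r(r + 1)(r^2 + 1)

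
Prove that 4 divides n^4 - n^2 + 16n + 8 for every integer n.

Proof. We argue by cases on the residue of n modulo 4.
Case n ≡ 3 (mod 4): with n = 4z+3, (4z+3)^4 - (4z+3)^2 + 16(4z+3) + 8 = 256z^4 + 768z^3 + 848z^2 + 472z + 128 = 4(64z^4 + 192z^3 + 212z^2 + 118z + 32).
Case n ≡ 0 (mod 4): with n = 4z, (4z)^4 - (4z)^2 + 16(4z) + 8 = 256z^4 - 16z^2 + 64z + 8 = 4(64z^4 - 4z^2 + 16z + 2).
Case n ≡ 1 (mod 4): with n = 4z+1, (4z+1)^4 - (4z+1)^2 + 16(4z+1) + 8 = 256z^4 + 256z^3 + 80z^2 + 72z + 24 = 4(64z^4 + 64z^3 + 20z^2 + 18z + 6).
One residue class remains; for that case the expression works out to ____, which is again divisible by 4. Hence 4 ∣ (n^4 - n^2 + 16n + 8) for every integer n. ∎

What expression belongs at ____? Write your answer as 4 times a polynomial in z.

Only n ≡ 2 (mod 4) is unaccounted for. Put n = 4z+2:
(4z+2)^4 - (4z+2)^2 + 16(4z+2) + 8 expands to 256z^4 + 512z^3 + 368z^2 + 176z + 52,
and factoring out 4 leaves 4(64z^4 + 128z^3 + 92z^2 + 44z + 13).

4(64z^4 + 128z^3 + 92z^2 + 44z + 13)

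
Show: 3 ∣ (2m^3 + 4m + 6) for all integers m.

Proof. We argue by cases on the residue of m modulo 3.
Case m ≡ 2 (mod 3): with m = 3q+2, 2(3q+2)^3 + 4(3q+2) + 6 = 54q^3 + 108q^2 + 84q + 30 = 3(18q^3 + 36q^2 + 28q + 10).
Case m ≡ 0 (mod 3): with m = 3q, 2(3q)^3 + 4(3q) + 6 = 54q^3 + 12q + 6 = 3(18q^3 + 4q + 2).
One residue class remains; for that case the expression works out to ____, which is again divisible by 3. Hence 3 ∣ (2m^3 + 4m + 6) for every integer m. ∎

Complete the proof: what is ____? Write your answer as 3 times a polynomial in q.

Only m ≡ 1 (mod 3) is unaccounted for. Put m = 3q+1:
2(3q+1)^3 + 4(3q+1) + 6 expands to 54q^3 + 54q^2 + 30q + 12,
and factoring out 3 leaves 3(18q^3 + 18q^2 + 10q + 4).

3(18q^3 + 18q^2 + 10q + 4)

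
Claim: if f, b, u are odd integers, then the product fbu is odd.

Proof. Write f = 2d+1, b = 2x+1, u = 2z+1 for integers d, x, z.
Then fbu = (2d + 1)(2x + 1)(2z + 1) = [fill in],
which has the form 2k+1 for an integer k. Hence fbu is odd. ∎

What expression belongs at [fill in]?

2(4dxz + 2dx + 2dz + d + 2xz + x + z) + 1

(2d + 1)(2x + 1)(2z + 1) = 8dxz + 4dx + 4dz + 2d + 4xz + 2x + 2z + 1
= 2(4dxz + 2dx + 2dz + d + 2xz + x + z) + 1.
Since 4dxz + 2dx + 2dz + d + 2xz + x + z is an integer, the product is of the form 2k+1 for an integer k.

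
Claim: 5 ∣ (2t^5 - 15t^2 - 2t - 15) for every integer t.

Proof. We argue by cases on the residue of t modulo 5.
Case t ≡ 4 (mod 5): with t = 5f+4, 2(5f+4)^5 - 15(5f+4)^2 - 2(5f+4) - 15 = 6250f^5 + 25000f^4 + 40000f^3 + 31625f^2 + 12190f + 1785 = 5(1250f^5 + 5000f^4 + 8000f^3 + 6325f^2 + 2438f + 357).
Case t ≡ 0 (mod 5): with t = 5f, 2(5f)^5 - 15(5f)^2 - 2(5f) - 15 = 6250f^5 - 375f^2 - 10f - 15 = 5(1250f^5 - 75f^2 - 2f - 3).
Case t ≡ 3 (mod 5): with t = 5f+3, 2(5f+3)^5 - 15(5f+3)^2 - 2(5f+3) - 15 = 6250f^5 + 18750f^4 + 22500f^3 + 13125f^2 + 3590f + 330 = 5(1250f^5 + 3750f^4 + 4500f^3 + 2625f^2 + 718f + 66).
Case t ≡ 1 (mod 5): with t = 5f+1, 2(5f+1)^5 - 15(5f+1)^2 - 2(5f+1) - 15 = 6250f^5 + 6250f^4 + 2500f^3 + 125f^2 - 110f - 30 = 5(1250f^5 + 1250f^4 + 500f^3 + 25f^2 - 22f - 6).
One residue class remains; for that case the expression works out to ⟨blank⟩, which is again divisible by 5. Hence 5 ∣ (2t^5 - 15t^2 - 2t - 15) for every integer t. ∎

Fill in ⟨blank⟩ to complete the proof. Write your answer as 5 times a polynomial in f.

5(1250f^5 + 2500f^4 + 2000f^3 + 725f^2 + 98f - 3)

The residues treated are {4, 0, 3, 1}, so the missing case is t ≡ 2 (mod 5); write t = 5f+2.
Then 2(5f+2)^5 - 15(5f+2)^2 - 2(5f+2) - 15 = 6250f^5 + 12500f^4 + 10000f^3 + 3625f^2 + 490f - 15 = 5(1250f^5 + 2500f^4 + 2000f^3 + 725f^2 + 98f - 3).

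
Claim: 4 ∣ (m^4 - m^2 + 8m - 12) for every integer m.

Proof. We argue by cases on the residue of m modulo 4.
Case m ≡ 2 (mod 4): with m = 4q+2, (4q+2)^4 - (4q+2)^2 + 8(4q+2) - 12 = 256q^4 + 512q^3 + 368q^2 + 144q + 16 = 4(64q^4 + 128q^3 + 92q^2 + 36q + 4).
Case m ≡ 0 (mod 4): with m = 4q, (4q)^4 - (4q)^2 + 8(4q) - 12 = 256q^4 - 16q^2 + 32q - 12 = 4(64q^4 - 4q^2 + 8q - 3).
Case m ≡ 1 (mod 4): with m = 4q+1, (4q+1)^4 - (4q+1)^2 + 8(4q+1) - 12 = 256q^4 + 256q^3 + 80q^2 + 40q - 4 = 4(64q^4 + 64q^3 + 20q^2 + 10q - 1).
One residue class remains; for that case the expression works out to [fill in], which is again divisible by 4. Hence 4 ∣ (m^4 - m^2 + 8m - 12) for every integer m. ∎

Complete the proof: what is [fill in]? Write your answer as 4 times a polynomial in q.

Only m ≡ 3 (mod 4) is unaccounted for. Put m = 4q+3:
(4q+3)^4 - (4q+3)^2 + 8(4q+3) - 12 expands to 256q^4 + 768q^3 + 848q^2 + 440q + 84,
and factoring out 4 leaves 4(64q^4 + 192q^3 + 212q^2 + 110q + 21).

4(64q^4 + 192q^3 + 212q^2 + 110q + 21)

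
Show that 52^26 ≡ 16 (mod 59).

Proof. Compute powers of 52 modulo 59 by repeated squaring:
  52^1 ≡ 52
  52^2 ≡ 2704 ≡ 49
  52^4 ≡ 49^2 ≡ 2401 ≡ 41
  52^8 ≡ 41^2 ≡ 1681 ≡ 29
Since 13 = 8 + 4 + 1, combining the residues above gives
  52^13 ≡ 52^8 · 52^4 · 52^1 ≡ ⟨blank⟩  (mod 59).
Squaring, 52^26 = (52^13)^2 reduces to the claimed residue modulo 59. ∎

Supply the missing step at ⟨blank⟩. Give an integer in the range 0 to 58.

Multiply the listed residues: 29 · 41 · 52 = 1189 → 61828.
Reducing modulo 59: 61828 = 1047·59 + 55, so 52^13 ≡ 55.

55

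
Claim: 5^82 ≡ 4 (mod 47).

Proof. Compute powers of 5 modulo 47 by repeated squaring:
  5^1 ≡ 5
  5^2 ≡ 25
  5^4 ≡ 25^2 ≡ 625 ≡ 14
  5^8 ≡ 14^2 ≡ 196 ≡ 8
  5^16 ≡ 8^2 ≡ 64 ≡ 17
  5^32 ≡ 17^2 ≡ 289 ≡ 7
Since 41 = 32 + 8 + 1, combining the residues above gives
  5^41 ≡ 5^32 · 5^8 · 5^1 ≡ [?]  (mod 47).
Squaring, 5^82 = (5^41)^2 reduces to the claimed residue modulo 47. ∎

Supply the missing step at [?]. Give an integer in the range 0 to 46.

45

Multiply the listed residues: 7 · 8 · 5 = 56 → 280.
Reducing modulo 47: 280 = 5·47 + 45, so 5^41 ≡ 45.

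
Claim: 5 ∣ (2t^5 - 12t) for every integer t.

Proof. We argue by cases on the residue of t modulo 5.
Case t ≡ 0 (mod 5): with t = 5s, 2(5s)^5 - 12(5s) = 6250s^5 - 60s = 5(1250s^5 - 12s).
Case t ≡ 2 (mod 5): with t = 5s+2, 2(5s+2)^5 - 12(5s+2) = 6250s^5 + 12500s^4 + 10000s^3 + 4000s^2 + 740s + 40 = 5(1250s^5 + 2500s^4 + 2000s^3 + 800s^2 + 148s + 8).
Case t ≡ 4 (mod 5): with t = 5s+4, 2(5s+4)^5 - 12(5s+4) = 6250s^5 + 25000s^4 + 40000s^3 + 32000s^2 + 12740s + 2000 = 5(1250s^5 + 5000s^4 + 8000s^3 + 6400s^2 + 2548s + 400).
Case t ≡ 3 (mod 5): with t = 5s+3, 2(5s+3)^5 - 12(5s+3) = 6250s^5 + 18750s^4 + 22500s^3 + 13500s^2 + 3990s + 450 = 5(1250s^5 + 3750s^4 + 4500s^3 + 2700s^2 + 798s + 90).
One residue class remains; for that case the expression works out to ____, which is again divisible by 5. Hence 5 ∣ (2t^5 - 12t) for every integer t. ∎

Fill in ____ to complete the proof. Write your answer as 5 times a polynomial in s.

The residues treated are {0, 2, 4, 3}, so the missing case is t ≡ 1 (mod 5); write t = 5s+1.
Then 2(5s+1)^5 - 12(5s+1) = 6250s^5 + 6250s^4 + 2500s^3 + 500s^2 - 10s - 10 = 5(1250s^5 + 1250s^4 + 500s^3 + 100s^2 - 2s - 2).

5(1250s^5 + 1250s^4 + 500s^3 + 100s^2 - 2s - 2)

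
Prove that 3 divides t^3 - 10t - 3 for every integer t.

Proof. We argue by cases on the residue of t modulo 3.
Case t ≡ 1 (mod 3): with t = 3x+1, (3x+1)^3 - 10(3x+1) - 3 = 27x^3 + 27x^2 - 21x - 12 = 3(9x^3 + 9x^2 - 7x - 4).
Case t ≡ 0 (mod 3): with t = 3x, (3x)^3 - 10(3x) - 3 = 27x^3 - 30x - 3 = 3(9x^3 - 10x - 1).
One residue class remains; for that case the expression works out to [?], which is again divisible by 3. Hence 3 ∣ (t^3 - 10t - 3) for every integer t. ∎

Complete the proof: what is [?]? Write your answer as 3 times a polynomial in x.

Only t ≡ 2 (mod 3) is unaccounted for. Put t = 3x+2:
(3x+2)^3 - 10(3x+2) - 3 expands to 27x^3 + 54x^2 + 6x - 15,
and factoring out 3 leaves 3(9x^3 + 18x^2 + 2x - 5).

3(9x^3 + 18x^2 + 2x - 5)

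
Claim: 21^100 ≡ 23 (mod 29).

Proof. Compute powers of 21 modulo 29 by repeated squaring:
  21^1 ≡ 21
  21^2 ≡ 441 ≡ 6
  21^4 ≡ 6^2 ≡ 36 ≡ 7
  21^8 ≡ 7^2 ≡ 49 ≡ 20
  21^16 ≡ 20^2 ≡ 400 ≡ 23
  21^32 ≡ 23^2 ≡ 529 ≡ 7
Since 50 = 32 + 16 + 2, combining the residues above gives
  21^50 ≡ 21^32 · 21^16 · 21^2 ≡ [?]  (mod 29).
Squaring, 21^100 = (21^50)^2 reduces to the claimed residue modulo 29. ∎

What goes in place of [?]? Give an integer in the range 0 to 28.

21^32 · 21^16 · 21^2 ≡ 7 · 23 · 6 = 966.
966 mod 29 = 9, so 21^50 ≡ 9 (mod 29).

9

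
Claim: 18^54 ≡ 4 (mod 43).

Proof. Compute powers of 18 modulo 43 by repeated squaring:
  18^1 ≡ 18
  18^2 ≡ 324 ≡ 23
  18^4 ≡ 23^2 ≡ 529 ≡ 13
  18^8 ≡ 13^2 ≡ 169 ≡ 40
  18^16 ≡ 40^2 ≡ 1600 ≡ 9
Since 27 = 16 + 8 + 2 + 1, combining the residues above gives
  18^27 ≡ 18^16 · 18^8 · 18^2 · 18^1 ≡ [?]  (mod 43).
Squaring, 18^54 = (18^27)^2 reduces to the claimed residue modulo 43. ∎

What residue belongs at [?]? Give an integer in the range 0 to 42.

2

18^16 · 18^8 · 18^2 · 18^1 ≡ 9 · 40 · 23 · 18 = 149040.
149040 mod 43 = 2, so 18^27 ≡ 2 (mod 43).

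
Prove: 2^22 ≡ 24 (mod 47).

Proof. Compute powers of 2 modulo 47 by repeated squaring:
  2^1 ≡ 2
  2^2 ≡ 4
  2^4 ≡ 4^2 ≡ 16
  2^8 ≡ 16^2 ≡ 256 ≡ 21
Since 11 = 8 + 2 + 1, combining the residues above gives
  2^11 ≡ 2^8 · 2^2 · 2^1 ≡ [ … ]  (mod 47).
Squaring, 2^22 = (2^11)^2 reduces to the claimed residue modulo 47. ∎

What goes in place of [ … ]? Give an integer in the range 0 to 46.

27

2^8 · 2^2 · 2^1 ≡ 21 · 4 · 2 = 168.
168 mod 47 = 27, so 2^11 ≡ 27 (mod 47).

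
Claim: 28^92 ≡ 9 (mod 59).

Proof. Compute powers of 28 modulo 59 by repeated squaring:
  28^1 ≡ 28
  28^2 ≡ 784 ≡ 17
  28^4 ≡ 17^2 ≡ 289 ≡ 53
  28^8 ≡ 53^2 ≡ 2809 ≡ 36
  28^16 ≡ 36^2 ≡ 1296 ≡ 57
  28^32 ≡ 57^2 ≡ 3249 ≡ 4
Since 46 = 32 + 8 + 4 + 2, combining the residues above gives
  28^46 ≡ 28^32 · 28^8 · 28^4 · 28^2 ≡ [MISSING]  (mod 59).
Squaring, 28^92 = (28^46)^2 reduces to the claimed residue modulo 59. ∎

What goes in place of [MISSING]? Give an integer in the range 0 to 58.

28^32 · 28^8 · 28^4 · 28^2 ≡ 4 · 36 · 53 · 17 = 129744.
129744 mod 59 = 3, so 28^46 ≡ 3 (mod 59).

3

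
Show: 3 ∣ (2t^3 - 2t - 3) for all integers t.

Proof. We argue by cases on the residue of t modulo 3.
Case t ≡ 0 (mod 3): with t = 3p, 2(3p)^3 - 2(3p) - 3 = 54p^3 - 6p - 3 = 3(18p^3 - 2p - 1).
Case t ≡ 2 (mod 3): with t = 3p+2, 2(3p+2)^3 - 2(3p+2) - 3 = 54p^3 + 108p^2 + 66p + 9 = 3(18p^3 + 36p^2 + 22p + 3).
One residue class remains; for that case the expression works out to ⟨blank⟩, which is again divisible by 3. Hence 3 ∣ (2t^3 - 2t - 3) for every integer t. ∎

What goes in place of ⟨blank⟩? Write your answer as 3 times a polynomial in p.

3(18p^3 + 18p^2 + 4p - 1)

Only t ≡ 1 (mod 3) is unaccounted for. Put t = 3p+1:
2(3p+1)^3 - 2(3p+1) - 3 expands to 54p^3 + 54p^2 + 12p - 3,
and factoring out 3 leaves 3(18p^3 + 18p^2 + 4p - 1).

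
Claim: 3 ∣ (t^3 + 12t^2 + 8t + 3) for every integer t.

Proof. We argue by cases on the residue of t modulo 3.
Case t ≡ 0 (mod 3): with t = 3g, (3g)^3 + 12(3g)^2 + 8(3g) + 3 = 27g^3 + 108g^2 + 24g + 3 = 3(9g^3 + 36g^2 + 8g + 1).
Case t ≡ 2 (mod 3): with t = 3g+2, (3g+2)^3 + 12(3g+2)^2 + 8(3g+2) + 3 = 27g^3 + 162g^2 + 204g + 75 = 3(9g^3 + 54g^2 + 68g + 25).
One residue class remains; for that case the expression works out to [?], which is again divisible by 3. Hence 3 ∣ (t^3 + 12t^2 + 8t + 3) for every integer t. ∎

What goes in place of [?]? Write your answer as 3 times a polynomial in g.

Only t ≡ 1 (mod 3) is unaccounted for. Put t = 3g+1:
(3g+1)^3 + 12(3g+1)^2 + 8(3g+1) + 3 expands to 27g^3 + 135g^2 + 105g + 24,
and factoring out 3 leaves 3(9g^3 + 45g^2 + 35g + 8).

3(9g^3 + 45g^2 + 35g + 8)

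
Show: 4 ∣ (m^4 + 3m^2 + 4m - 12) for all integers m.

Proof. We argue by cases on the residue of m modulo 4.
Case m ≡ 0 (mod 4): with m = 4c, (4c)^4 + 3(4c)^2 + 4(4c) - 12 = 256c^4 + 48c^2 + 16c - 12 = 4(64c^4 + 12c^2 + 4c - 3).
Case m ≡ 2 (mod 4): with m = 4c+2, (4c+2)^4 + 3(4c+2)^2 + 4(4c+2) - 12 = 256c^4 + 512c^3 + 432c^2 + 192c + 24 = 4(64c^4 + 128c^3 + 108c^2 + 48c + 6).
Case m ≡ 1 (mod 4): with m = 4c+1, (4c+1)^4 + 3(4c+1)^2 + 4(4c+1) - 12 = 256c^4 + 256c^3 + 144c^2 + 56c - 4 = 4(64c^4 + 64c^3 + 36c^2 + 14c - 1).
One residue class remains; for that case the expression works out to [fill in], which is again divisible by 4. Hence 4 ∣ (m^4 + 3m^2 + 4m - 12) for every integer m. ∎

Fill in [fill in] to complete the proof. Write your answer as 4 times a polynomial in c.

The residues treated are {0, 2, 1}, so the missing case is m ≡ 3 (mod 4); write m = 4c+3.
Then (4c+3)^4 + 3(4c+3)^2 + 4(4c+3) - 12 = 256c^4 + 768c^3 + 912c^2 + 520c + 108 = 4(64c^4 + 192c^3 + 228c^2 + 130c + 27).

4(64c^4 + 192c^3 + 228c^2 + 130c + 27)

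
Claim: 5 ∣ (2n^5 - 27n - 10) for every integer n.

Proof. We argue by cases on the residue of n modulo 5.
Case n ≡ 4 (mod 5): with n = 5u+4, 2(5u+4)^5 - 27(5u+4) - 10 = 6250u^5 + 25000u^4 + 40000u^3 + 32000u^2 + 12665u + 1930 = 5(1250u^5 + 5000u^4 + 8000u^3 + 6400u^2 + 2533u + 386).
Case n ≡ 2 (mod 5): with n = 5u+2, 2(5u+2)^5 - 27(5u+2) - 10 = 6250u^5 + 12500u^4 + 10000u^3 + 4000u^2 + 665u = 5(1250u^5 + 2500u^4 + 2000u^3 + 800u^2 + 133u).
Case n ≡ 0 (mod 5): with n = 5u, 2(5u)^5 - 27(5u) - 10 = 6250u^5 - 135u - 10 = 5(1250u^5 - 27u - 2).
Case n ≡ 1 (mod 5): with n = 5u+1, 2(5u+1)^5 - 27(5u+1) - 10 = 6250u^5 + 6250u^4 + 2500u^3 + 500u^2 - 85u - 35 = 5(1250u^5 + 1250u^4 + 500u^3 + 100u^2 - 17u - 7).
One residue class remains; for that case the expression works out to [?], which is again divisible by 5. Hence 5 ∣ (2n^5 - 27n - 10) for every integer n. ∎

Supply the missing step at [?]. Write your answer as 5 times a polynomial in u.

5(1250u^5 + 3750u^4 + 4500u^3 + 2700u^2 + 783u + 79)

Only n ≡ 3 (mod 5) is unaccounted for. Put n = 5u+3:
2(5u+3)^5 - 27(5u+3) - 10 expands to 6250u^5 + 18750u^4 + 22500u^3 + 13500u^2 + 3915u + 395,
and factoring out 5 leaves 5(1250u^5 + 3750u^4 + 4500u^3 + 2700u^2 + 783u + 79).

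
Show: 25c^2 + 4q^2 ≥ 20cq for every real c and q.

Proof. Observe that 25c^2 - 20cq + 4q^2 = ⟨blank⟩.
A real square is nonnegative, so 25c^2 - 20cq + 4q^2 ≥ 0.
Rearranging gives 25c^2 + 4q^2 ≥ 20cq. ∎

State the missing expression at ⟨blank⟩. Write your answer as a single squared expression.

(5c - 2q)^2

The leading and trailing coefficients are 5^2 and 2^2, and 20 = 2·5·2, so the trinomial is (5c - 2q)^2.
Hence 25c^2 - 20cq + 4q^2 ≥ 0.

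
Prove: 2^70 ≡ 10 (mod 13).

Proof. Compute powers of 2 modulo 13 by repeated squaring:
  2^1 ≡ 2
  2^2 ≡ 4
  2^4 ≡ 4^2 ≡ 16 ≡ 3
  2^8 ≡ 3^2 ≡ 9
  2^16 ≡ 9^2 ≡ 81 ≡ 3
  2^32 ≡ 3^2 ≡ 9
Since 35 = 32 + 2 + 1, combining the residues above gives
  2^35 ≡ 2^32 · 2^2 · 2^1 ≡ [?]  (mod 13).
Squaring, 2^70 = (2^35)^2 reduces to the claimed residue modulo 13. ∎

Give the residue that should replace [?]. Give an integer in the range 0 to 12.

7

Multiply the listed residues: 9 · 4 · 2 = 36 → 72.
Reducing modulo 13: 72 = 5·13 + 7, so 2^35 ≡ 7.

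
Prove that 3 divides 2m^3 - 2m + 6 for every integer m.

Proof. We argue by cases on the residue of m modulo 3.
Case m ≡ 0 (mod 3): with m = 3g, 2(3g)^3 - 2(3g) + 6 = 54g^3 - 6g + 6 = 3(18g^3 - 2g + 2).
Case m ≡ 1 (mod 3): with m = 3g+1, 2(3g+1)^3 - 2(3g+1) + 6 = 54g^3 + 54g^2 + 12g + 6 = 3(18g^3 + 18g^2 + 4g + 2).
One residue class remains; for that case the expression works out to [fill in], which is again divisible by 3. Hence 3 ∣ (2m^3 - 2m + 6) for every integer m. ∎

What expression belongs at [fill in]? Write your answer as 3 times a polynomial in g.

3(18g^3 + 36g^2 + 22g + 6)

Only m ≡ 2 (mod 3) is unaccounted for. Put m = 3g+2:
2(3g+2)^3 - 2(3g+2) + 6 expands to 54g^3 + 108g^2 + 66g + 18,
and factoring out 3 leaves 3(18g^3 + 36g^2 + 22g + 6).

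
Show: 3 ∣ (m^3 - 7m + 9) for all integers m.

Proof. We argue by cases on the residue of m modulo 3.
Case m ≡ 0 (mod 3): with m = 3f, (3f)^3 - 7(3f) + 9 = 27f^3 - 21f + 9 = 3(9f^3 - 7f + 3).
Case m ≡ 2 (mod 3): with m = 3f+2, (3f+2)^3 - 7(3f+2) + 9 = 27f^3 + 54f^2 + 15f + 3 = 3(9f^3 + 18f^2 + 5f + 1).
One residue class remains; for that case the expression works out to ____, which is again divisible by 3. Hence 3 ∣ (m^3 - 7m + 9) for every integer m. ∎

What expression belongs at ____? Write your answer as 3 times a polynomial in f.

3(9f^3 + 9f^2 - 4f + 1)

Only m ≡ 1 (mod 3) is unaccounted for. Put m = 3f+1:
(3f+1)^3 - 7(3f+1) + 9 expands to 27f^3 + 27f^2 - 12f + 3,
and factoring out 3 leaves 3(9f^3 + 9f^2 - 4f + 1).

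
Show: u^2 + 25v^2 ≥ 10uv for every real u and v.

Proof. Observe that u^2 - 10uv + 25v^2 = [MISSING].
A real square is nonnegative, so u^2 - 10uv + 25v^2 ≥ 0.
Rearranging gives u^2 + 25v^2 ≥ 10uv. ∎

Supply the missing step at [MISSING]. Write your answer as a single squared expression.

u^2 - 10uv + 25v^2 is a perfect-square trinomial: the outer terms are (u)^2 and (5v)^2, and the cross term is -2·u·5v.
So u^2 - 10uv + 25v^2 = (u - 5v)^2 ≥ 0.

(u - 5v)^2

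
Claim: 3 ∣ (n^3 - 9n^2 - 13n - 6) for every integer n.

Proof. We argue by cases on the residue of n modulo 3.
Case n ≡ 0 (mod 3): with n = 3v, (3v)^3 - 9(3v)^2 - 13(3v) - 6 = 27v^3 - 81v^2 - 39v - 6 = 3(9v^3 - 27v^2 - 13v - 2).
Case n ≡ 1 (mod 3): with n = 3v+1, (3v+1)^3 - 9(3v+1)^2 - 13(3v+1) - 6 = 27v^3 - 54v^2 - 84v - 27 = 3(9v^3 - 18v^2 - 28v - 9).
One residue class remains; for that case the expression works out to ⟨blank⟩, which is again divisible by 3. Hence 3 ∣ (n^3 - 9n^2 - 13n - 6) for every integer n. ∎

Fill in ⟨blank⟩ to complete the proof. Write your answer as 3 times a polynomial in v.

3(9v^3 - 9v^2 - 37v - 20)

Only n ≡ 2 (mod 3) is unaccounted for. Put n = 3v+2:
(3v+2)^3 - 9(3v+2)^2 - 13(3v+2) - 6 expands to 27v^3 - 27v^2 - 111v - 60,
and factoring out 3 leaves 3(9v^3 - 9v^2 - 37v - 20).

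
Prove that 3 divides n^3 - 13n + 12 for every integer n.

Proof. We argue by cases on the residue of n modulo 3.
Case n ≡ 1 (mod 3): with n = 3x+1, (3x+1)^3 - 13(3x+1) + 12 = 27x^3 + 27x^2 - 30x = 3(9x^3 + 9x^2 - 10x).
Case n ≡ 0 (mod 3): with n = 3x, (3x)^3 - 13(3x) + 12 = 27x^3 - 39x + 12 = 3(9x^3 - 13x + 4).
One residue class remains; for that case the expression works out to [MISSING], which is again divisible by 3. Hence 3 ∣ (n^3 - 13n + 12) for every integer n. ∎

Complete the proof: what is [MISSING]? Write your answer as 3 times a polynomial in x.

3(9x^3 + 18x^2 - x - 2)

Only n ≡ 2 (mod 3) is unaccounted for. Put n = 3x+2:
(3x+2)^3 - 13(3x+2) + 12 expands to 27x^3 + 54x^2 - 3x - 6,
and factoring out 3 leaves 3(9x^3 + 18x^2 - x - 2).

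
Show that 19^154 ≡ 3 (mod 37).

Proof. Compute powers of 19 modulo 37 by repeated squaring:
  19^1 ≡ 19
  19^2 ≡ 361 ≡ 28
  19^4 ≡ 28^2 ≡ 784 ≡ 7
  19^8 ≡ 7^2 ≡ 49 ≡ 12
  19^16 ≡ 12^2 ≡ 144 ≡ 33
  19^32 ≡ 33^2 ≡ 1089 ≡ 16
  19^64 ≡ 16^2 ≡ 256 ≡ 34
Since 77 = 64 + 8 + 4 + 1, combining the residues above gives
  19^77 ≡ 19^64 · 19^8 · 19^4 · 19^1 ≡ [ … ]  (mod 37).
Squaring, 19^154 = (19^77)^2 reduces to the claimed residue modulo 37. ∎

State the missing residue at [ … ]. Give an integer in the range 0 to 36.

19^64 · 19^8 · 19^4 · 19^1 ≡ 34 · 12 · 7 · 19 = 54264.
54264 mod 37 = 22, so 19^77 ≡ 22 (mod 37).

22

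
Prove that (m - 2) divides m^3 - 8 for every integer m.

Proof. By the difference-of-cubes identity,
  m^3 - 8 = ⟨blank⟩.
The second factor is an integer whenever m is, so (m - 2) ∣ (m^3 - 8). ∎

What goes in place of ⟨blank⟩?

a^3 - b^3 = (a - b)(a^2 + ab + b^2). With a = m, b = 2:
m^3 - 8 = (m - 2)(m^2 + 2m + 4).

(m - 2)(m^2 + 2m + 4)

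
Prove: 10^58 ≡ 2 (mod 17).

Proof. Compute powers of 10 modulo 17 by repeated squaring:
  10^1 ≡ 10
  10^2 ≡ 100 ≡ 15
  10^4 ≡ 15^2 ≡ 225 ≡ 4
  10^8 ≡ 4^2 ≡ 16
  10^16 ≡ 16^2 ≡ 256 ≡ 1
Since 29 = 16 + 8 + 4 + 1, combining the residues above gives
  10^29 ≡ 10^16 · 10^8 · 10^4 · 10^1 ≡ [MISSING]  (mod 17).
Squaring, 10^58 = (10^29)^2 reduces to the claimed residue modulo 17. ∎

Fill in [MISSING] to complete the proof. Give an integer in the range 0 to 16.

10^16 · 10^8 · 10^4 · 10^1 ≡ 1 · 16 · 4 · 10 = 640.
640 mod 17 = 11, so 10^29 ≡ 11 (mod 17).

11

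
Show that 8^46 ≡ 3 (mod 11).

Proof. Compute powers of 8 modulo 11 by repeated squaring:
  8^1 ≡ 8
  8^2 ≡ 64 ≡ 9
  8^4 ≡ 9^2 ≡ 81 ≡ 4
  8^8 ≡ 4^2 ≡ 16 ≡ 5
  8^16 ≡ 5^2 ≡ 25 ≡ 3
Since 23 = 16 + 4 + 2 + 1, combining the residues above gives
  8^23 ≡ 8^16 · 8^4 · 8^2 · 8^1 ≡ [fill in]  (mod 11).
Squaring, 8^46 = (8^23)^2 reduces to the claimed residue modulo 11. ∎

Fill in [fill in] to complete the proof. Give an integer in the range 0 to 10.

Multiply the listed residues: 3 · 4 · 9 · 8 = 12 → 108 → 864.
Reducing modulo 11: 864 = 78·11 + 6, so 8^23 ≡ 6.

6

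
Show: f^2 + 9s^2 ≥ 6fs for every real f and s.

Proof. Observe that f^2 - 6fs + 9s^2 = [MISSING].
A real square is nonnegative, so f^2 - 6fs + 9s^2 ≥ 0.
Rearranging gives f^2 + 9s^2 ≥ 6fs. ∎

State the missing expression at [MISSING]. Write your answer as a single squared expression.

(f - 3s)^2

The leading and trailing coefficients are 1^2 and 3^2, and 6 = 2·1·3, so the trinomial is (f - 3s)^2.
Hence f^2 - 6fs + 9s^2 ≥ 0.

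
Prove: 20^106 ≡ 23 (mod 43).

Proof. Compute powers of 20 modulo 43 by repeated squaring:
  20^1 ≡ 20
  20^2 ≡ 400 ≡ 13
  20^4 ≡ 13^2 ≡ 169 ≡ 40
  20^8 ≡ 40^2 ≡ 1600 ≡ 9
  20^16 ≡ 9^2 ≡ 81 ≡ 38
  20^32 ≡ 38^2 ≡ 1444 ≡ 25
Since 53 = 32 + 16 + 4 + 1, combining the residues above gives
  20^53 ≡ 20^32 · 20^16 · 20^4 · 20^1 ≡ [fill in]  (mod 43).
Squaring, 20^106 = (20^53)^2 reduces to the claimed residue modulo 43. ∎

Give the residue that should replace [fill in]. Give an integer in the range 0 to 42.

18

Multiply the listed residues: 25 · 38 · 40 · 20 = 950 → 38000 → 760000.
Reducing modulo 43: 760000 = 17674·43 + 18, so 20^53 ≡ 18.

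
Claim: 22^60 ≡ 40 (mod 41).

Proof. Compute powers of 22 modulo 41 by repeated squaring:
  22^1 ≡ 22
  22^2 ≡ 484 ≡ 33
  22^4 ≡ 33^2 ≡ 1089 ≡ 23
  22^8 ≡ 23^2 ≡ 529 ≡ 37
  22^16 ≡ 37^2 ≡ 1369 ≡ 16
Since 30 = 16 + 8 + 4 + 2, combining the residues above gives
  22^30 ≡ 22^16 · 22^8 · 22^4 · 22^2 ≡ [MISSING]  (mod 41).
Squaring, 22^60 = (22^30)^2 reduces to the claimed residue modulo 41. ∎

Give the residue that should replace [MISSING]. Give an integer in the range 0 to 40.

Multiply the listed residues: 16 · 37 · 23 · 33 = 592 → 13616 → 449328.
Reducing modulo 41: 449328 = 10959·41 + 9, so 22^30 ≡ 9.

9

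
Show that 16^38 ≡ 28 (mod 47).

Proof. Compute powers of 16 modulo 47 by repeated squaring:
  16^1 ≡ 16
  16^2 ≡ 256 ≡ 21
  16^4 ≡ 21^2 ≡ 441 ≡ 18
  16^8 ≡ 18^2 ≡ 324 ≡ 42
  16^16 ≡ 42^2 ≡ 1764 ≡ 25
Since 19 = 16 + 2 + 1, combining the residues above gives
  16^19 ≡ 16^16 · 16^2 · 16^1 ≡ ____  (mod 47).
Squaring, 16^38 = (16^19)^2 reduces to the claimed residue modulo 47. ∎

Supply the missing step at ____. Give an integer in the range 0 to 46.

34

Multiply the listed residues: 25 · 21 · 16 = 525 → 8400.
Reducing modulo 47: 8400 = 178·47 + 34, so 16^19 ≡ 34.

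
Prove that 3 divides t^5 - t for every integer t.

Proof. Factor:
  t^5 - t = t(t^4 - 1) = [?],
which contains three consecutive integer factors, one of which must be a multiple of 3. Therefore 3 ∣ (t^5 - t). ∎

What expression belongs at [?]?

(t - 1)t(t + 1)(t^2 + 1)

t^4 - 1 = (t^2 - 1)(t^2 + 1), and t^2 - 1 = (t-1)(t+1).
So t(t^4 - 1) = (t - 1)t(t + 1)(t^2 + 1).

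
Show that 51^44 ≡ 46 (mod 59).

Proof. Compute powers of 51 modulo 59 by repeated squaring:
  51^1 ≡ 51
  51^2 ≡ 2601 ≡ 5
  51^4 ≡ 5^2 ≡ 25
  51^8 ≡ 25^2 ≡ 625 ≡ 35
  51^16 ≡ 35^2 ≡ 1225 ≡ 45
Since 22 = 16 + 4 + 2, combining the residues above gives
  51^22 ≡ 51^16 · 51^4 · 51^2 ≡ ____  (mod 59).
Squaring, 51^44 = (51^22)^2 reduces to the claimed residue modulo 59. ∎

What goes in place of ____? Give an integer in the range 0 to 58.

20

51^16 · 51^4 · 51^2 ≡ 45 · 25 · 5 = 5625.
5625 mod 59 = 20, so 51^22 ≡ 20 (mod 59).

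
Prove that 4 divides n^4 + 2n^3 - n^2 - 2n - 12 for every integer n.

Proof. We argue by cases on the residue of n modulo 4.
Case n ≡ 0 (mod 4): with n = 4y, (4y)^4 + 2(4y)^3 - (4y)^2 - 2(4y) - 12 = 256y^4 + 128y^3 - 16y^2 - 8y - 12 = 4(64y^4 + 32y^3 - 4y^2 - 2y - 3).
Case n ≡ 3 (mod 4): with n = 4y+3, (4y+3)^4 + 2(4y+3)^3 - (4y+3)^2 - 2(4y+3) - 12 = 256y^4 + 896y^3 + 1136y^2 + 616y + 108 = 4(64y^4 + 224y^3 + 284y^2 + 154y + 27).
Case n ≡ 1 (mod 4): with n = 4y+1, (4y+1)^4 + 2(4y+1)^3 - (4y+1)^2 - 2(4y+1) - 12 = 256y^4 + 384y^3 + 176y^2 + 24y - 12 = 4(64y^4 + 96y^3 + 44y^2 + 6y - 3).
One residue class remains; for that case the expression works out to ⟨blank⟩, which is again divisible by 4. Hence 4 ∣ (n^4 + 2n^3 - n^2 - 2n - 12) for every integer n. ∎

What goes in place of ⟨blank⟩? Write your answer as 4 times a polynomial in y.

4(64y^4 + 160y^3 + 140y^2 + 50y + 3)

Only n ≡ 2 (mod 4) is unaccounted for. Put n = 4y+2:
(4y+2)^4 + 2(4y+2)^3 - (4y+2)^2 - 2(4y+2) - 12 expands to 256y^4 + 640y^3 + 560y^2 + 200y + 12,
and factoring out 4 leaves 4(64y^4 + 160y^3 + 140y^2 + 50y + 3).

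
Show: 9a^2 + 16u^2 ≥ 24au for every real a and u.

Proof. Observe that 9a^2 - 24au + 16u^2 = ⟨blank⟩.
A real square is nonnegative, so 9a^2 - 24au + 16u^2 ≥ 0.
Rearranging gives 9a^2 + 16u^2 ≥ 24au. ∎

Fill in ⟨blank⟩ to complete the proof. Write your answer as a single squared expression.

(3a - 4u)^2

The leading and trailing coefficients are 3^2 and 4^2, and 24 = 2·3·4, so the trinomial is (3a - 4u)^2.
Hence 9a^2 - 24au + 16u^2 ≥ 0.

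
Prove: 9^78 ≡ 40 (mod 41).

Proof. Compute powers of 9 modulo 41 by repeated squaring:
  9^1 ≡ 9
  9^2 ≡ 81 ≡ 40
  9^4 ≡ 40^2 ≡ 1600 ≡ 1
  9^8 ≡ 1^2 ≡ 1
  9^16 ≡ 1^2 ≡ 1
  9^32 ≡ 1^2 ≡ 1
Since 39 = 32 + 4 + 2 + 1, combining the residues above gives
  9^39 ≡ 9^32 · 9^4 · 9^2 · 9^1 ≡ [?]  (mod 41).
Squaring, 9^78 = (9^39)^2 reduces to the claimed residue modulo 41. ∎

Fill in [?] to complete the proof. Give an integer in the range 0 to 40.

Multiply the listed residues: 1 · 1 · 40 · 9 = 1 → 40 → 360.
Reducing modulo 41: 360 = 8·41 + 32, so 9^39 ≡ 32.

32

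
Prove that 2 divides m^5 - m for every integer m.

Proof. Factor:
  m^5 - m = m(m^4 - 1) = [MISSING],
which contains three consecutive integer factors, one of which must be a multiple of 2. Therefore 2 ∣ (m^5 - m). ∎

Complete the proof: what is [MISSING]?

(m - 1)m(m + 1)(m^2 + 1)

m^4 - 1 = (m^2 - 1)(m^2 + 1), and m^2 - 1 = (m-1)(m+1).
So m(m^4 - 1) = (m - 1)m(m + 1)(m^2 + 1).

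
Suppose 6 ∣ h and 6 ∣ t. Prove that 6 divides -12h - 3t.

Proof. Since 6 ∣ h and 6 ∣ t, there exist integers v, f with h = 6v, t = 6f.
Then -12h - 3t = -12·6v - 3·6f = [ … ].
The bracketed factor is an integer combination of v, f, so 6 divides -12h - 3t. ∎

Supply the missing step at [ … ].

Pull the common 6 out of every term: -12·6v - 3·6f = 6(-3f - 12v).
-3f - 12v is an integer, which exhibits the divisibility.

6(-3f - 12v)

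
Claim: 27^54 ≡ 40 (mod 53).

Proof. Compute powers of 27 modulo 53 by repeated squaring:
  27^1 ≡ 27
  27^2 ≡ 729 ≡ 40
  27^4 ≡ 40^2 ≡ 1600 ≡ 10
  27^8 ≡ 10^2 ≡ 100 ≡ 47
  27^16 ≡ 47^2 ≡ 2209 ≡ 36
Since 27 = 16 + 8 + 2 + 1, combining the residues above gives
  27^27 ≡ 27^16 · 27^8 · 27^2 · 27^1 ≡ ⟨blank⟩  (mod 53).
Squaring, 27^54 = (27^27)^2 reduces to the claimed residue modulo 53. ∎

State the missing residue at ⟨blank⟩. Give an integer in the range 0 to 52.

Multiply the listed residues: 36 · 47 · 40 · 27 = 1692 → 67680 → 1827360.
Reducing modulo 53: 1827360 = 34478·53 + 26, so 27^27 ≡ 26.

26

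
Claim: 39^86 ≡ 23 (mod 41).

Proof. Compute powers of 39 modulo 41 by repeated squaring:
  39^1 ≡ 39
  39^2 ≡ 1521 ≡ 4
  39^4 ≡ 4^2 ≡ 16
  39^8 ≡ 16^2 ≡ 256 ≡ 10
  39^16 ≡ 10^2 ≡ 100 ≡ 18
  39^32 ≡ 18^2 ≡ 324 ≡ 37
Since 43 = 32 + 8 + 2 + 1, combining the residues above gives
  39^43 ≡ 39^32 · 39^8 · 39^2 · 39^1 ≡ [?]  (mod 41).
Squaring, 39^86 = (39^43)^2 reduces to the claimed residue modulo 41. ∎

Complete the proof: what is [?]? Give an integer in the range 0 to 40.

Multiply the listed residues: 37 · 10 · 4 · 39 = 370 → 1480 → 57720.
Reducing modulo 41: 57720 = 1407·41 + 33, so 39^43 ≡ 33.

33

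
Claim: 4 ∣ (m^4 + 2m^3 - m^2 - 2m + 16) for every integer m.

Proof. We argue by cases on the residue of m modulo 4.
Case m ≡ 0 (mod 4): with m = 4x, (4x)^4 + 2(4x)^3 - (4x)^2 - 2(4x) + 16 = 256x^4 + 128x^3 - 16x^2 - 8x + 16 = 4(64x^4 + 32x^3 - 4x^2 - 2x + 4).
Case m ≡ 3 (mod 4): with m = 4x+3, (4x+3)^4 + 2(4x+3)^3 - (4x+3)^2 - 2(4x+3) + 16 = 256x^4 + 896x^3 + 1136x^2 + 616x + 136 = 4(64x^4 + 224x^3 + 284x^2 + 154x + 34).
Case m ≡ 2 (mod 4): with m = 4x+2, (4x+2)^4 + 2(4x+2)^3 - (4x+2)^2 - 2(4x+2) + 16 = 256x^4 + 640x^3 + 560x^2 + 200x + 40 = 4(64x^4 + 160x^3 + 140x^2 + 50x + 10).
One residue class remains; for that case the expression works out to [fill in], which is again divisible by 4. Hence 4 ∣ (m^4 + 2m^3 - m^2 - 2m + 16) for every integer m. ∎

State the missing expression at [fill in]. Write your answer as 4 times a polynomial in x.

Only m ≡ 1 (mod 4) is unaccounted for. Put m = 4x+1:
(4x+1)^4 + 2(4x+1)^3 - (4x+1)^2 - 2(4x+1) + 16 expands to 256x^4 + 384x^3 + 176x^2 + 24x + 16,
and factoring out 4 leaves 4(64x^4 + 96x^3 + 44x^2 + 6x + 4).

4(64x^4 + 96x^3 + 44x^2 + 6x + 4)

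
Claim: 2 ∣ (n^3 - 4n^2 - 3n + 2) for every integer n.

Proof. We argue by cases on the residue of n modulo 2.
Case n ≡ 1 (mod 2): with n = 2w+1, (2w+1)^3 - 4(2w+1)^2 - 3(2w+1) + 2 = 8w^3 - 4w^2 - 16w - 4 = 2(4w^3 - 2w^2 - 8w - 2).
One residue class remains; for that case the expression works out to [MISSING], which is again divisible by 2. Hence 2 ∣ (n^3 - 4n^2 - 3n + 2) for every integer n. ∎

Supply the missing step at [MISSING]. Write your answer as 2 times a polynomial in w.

Only n ≡ 0 (mod 2) is unaccounted for. Put n = 2w:
(2w)^3 - 4(2w)^2 - 3(2w) + 2 expands to 8w^3 - 16w^2 - 6w + 2,
and factoring out 2 leaves 2(4w^3 - 8w^2 - 3w + 1).

2(4w^3 - 8w^2 - 3w + 1)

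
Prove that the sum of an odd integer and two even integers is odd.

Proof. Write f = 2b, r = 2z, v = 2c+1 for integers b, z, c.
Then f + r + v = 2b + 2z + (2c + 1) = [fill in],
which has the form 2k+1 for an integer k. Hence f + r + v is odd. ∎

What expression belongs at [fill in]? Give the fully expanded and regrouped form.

2b + 2z + (2c + 1) = 2b + 2c + 2z + 1
= 2(b + c + z) + 1.
Since b + c + z is an integer, the sum is of the form 2k+1 for an integer k.

2(b + c + z) + 1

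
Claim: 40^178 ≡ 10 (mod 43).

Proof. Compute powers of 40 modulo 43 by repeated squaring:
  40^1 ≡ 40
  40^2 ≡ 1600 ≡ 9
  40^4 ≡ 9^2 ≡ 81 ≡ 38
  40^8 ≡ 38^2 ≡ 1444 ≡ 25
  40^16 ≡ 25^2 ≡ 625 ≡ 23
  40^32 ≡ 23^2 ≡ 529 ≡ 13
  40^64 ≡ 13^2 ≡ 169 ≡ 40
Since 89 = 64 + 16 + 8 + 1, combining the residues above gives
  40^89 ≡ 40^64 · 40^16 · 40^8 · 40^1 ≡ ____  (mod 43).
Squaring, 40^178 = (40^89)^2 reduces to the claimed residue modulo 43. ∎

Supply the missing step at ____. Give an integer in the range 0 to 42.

15

Multiply the listed residues: 40 · 23 · 25 · 40 = 920 → 23000 → 920000.
Reducing modulo 43: 920000 = 21395·43 + 15, so 40^89 ≡ 15.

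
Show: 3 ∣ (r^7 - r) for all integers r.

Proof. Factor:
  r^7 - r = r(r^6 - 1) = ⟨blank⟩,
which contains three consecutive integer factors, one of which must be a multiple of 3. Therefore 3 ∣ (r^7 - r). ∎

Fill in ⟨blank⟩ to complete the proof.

(r - 1)r(r + 1)(r^4 + r^2 + 1)

r^6 - 1 = (r^2 - 1)(r^4 + r^2 + 1), and r^2 - 1 = (r-1)(r+1).
So r(r^6 - 1) = (r - 1)r(r + 1)(r^4 + r^2 + 1).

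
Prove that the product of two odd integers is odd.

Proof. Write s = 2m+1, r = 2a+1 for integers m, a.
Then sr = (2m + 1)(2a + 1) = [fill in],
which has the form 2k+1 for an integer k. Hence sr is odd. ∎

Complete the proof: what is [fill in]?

2(2am + a + m) + 1

Expanding: (2m + 1)(2a + 1) = 4am + 2a + 2m + 1.
Every term except the constant is even, so this is 2(2am + a + m) + 1,
and 2am + a + m ∈ ℤ gives the required form.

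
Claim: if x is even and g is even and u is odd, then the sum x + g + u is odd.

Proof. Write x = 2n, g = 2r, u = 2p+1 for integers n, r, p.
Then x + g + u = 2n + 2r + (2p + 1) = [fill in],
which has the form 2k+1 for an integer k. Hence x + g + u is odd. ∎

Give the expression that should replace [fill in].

2(n + p + r) + 1

2n + 2r + (2p + 1) = 2n + 2p + 2r + 1
= 2(n + p + r) + 1.
Since n + p + r is an integer, the sum is of the form 2k+1 for an integer k.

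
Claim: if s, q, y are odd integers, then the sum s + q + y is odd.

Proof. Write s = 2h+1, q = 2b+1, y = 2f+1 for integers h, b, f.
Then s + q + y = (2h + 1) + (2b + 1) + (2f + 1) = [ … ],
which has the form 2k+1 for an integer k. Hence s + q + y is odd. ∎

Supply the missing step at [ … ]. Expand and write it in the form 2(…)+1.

(2h + 1) + (2b + 1) + (2f + 1) = 2b + 2f + 2h + 3
= 2(b + f + h + 1) + 1.
Since b + f + h + 1 is an integer, the sum is of the form 2k+1 for an integer k.

2(b + f + h + 1) + 1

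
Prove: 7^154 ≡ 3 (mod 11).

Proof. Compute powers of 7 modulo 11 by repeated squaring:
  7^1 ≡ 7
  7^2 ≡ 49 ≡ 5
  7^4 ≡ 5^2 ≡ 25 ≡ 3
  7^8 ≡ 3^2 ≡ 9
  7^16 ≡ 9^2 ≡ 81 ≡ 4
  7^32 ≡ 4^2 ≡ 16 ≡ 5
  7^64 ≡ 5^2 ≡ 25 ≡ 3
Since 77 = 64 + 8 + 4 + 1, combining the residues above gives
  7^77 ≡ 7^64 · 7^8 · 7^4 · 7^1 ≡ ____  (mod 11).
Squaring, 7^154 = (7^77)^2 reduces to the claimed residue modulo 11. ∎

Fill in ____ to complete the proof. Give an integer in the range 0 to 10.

Multiply the listed residues: 3 · 9 · 3 · 7 = 27 → 81 → 567.
Reducing modulo 11: 567 = 51·11 + 6, so 7^77 ≡ 6.

6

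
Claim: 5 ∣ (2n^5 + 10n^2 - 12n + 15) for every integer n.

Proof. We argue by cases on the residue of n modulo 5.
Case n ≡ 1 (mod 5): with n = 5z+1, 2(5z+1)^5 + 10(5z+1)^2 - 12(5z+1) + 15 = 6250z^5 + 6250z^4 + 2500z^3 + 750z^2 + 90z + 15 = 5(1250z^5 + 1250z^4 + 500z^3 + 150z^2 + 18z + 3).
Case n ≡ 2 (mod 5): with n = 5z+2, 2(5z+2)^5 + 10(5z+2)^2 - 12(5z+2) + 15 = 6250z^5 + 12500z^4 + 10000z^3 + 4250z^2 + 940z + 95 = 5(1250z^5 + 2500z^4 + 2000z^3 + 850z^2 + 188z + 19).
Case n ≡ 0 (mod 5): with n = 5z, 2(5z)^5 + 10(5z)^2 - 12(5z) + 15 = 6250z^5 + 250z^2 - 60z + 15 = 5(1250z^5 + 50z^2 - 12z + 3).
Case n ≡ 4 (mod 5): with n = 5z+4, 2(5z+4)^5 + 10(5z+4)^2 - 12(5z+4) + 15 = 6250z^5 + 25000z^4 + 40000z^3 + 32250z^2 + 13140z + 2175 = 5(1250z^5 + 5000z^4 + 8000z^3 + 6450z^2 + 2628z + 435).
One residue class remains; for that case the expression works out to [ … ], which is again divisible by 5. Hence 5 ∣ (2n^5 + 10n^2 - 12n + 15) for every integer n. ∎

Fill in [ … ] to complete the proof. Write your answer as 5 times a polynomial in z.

5(1250z^5 + 3750z^4 + 4500z^3 + 2750z^2 + 858z + 111)

Only n ≡ 3 (mod 5) is unaccounted for. Put n = 5z+3:
2(5z+3)^5 + 10(5z+3)^2 - 12(5z+3) + 15 expands to 6250z^5 + 18750z^4 + 22500z^3 + 13750z^2 + 4290z + 555,
and factoring out 5 leaves 5(1250z^5 + 3750z^4 + 4500z^3 + 2750z^2 + 858z + 111).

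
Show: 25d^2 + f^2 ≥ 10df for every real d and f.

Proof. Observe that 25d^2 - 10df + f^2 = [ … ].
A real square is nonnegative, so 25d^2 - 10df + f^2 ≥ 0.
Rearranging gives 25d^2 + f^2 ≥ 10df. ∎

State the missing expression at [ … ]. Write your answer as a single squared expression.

(5d - f)^2

25d^2 - 10df + f^2 is a perfect-square trinomial: the outer terms are (5d)^2 and (f)^2, and the cross term is -2·5d·f.
So 25d^2 - 10df + f^2 = (5d - f)^2 ≥ 0.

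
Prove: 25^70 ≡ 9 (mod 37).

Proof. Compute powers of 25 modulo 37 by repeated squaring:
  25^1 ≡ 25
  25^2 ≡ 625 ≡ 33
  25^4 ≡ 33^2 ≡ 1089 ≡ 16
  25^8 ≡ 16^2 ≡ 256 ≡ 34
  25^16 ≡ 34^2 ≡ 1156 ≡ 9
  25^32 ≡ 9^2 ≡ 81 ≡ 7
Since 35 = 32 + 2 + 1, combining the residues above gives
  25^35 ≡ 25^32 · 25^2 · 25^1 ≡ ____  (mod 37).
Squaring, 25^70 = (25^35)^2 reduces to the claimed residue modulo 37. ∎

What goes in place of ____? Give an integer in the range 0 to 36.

3

25^32 · 25^2 · 25^1 ≡ 7 · 33 · 25 = 5775.
5775 mod 37 = 3, so 25^35 ≡ 3 (mod 37).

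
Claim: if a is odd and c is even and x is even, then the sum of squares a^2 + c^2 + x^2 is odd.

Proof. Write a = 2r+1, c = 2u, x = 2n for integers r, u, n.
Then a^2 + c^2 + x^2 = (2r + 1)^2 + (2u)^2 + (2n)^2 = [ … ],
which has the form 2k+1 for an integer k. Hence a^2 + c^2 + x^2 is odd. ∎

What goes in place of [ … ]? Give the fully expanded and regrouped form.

(2r + 1)^2 + (2u)^2 + (2n)^2 = 4n^2 + 4r^2 + 4r + 4u^2 + 1
= 2(2n^2 + 2r^2 + 2r + 2u^2) + 1.
Since 2n^2 + 2r^2 + 2r + 2u^2 is an integer, the sum of squares is of the form 2k+1 for an integer k.

2(2n^2 + 2r^2 + 2r + 2u^2) + 1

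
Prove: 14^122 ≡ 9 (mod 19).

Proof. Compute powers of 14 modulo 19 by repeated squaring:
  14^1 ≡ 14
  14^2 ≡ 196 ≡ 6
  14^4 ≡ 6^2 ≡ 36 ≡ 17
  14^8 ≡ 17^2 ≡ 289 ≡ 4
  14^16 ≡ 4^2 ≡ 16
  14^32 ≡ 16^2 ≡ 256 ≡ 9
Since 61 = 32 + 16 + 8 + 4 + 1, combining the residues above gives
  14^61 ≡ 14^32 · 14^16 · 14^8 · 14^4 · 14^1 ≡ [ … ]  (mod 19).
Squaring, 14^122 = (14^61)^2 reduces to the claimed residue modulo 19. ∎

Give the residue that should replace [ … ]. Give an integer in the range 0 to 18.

3

Multiply the listed residues: 9 · 16 · 4 · 17 · 14 = 144 → 576 → 9792 → 137088.
Reducing modulo 19: 137088 = 7215·19 + 3, so 14^61 ≡ 3.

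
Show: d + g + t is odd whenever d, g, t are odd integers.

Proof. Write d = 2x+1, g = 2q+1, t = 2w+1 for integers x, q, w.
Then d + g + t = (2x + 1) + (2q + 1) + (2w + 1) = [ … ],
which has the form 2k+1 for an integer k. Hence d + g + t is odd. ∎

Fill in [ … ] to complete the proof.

(2x + 1) + (2q + 1) + (2w + 1) = 2q + 2w + 2x + 3
= 2(q + w + x + 1) + 1.
Since q + w + x + 1 is an integer, the sum is of the form 2k+1 for an integer k.

2(q + w + x + 1) + 1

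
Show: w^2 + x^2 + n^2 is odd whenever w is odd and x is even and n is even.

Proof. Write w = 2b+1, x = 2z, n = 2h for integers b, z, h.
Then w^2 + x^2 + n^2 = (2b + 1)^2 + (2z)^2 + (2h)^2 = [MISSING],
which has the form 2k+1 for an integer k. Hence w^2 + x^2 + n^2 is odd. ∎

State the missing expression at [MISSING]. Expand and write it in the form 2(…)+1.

2(2b^2 + 2b + 2h^2 + 2z^2) + 1

(2b + 1)^2 + (2z)^2 + (2h)^2 = 4b^2 + 4b + 4h^2 + 4z^2 + 1
= 2(2b^2 + 2b + 2h^2 + 2z^2) + 1.
Since 2b^2 + 2b + 2h^2 + 2z^2 is an integer, the sum of squares is of the form 2k+1 for an integer k.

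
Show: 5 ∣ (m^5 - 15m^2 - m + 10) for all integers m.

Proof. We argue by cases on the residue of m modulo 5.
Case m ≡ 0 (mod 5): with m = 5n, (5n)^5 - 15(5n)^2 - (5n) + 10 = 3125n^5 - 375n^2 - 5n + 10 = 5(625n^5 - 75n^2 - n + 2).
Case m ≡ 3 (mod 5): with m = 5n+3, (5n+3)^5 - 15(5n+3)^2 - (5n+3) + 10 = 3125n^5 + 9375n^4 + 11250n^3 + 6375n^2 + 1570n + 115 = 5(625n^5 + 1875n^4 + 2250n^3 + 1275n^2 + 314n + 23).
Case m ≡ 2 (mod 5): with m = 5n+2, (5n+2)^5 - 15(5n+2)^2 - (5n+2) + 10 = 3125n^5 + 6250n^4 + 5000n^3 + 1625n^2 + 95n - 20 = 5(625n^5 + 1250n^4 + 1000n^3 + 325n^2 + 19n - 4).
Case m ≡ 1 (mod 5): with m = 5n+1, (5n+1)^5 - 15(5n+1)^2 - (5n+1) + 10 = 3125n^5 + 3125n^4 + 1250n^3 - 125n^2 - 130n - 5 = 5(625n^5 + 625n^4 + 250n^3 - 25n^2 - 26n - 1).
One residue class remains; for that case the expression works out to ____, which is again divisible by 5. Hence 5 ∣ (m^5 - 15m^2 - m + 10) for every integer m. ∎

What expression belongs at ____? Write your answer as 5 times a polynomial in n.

5(625n^5 + 2500n^4 + 4000n^3 + 3125n^2 + 1159n + 158)

The residues treated are {0, 3, 2, 1}, so the missing case is m ≡ 4 (mod 5); write m = 5n+4.
Then (5n+4)^5 - 15(5n+4)^2 - (5n+4) + 10 = 3125n^5 + 12500n^4 + 20000n^3 + 15625n^2 + 5795n + 790 = 5(625n^5 + 2500n^4 + 4000n^3 + 3125n^2 + 1159n + 158).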